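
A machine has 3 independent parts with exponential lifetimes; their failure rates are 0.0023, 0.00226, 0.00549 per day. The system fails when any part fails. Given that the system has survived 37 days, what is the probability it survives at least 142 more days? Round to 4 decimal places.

Time to first failure ~ Exp(Σλ) with Σλ = 0.01005.
By memorylessness, P(T > 37+142 | T > 37) = P(T > 142) = e^(−0.01005·142) ≈ 0.2400.

0.2400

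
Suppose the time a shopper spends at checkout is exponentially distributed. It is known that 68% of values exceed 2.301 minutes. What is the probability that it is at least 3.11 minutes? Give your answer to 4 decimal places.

0.5938

e^(−λ·2.301) = 0.68 ⇒ λ = −ln(0.68)/2.301 = 0.167606.
P(X > 3.11) = e^(−0.167606·3.11) = e^(−0.52126) ≈ 0.5938.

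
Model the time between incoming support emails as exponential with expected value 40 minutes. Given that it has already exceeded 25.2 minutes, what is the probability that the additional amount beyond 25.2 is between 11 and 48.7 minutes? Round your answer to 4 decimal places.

The rate is λ = 1/40 = 0.025 per minute.
Memoryless: the residual past 25.2 is again Exp(λ).
P(11 < residual < 48.7) = e^(−λ·11) − e^(−λ·48.7) = 0.75957 − 0.29597 ≈ 0.4636.

0.4636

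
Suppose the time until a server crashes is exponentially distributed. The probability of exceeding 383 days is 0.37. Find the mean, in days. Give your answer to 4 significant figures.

385.2

e^(−λ·383) = 0.37 ⇒ λ = −ln(0.37)/383 = 0.00259596.
Mean = 1/λ = 385.214 days.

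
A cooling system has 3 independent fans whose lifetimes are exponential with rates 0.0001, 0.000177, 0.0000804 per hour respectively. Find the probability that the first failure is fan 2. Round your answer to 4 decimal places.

0.4952

The time to first failure is exponential with rate Σλ = 0.0001 + 0.000177 + 0.0000804 = 0.0003574.
P(fan 2 first) = λ_2/Σλ = 0.000177/0.0003574 ≈ 0.4952.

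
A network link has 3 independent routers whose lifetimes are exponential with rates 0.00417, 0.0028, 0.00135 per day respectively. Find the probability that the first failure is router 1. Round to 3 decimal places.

The time to first failure is exponential with rate Σλ = 0.00417 + 0.0028 + 0.00135 = 0.00832.
P(router 1 first) = λ_1/Σλ = 0.00417/0.00832 ≈ 0.501.

0.501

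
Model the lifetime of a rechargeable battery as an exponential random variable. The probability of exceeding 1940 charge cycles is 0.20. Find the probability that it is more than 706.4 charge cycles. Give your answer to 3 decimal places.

0.557

e^(−λ·1940) = 0.20 ⇒ λ = −ln(0.20)/1940 = 0.000829607.
P(X > 706.4) = e^(−0.000829607·706.4) = e^(−0.58603) ≈ 0.557.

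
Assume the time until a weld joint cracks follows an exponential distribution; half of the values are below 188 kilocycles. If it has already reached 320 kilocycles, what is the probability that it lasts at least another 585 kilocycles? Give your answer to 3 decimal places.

0.116

For an exponential, median = ln(2)/λ, so λ = ln 2 / 188 = 0.00368695 per kilocycle.
P(X > s+t | X > s) = e^(−λ(s+t))/e^(−λs) = e^(−λt), independent of s = 320.
P(X > 585) = e^(−2.1569) ≈ 0.116.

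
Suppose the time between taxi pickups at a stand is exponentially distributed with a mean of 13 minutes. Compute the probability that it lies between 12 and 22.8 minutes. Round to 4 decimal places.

The rate is λ = 1/13 = 0.0769231 per minute.
P(12 < X < 22.8) = e^(−λ·12) − e^(−λ·22.8) = 0.39729 − 0.17311 ≈ 0.2242.

0.2242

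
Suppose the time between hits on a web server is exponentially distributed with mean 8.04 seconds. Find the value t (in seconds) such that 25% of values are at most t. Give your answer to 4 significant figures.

The rate is λ = 1/8.04 = 0.124378 per second.
Set 1 − e^(−λt) = 0.25, so t = −ln(0.75)/λ = 0.28768/0.124378 ≈ 2.31296 seconds.

2.313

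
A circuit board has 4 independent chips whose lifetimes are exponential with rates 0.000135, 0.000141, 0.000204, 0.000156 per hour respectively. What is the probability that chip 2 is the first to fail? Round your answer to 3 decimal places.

0.222

The time to first failure is exponential with rate Σλ = 0.000135 + 0.000141 + 0.000204 + 0.000156 = 0.000636.
P(chip 2 first) = λ_2/Σλ = 0.000141/0.000636 ≈ 0.222.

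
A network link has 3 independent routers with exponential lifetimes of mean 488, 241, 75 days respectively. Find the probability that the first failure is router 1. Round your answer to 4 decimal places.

0.1049

Rates: λ_i = 1/mean_i → 0.00204918, 0.00414938, 0.0133333; Σλ = 0.0195319.
P(router 1 first) = λ_1/Σλ = 0.00204918/0.0195319 ≈ 0.1049.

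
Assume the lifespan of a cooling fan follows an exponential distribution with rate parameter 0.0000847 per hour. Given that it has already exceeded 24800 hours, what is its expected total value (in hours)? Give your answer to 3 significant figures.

By memorylessness, E[X | X > 24800] = 24800 + 1/λ = 24800 + 11806.4 = 36606.4 hours.

36600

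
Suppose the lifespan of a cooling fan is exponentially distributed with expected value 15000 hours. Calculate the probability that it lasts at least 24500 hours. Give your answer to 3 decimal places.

0.195

The rate is λ = 1/15000 = 0.0000666667 per hour.
P(X > 24500) = e^(−λ·24500) = e^(−1.6333) ≈ 0.195.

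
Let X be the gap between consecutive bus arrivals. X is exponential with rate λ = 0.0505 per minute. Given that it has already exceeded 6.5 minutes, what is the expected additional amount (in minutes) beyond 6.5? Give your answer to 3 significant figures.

By memorylessness, the remaining amount past any threshold is again Exp(λ) with mean 1/λ = 19.802 minutes.

19.8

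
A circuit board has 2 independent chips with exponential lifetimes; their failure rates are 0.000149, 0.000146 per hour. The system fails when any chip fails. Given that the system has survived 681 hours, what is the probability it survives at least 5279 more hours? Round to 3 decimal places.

Time to first failure ~ Exp(Σλ) with Σλ = 0.000295.
By memorylessness, P(T > 681+5279 | T > 681) = P(T > 5279) = e^(−0.000295·5279) ≈ 0.211.

0.211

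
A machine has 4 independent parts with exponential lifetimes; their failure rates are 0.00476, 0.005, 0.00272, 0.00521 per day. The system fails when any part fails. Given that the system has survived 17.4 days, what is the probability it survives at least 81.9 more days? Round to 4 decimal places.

Time to first failure ~ Exp(Σλ) with Σλ = 0.01769.
By memorylessness, P(T > 17.4+81.9 | T > 17.4) = P(T > 81.9) = e^(−0.01769·81.9) ≈ 0.2348.

0.2348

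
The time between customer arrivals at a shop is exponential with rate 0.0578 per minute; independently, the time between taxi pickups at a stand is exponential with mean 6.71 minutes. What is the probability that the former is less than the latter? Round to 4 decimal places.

0.2795

λ_1 = 0.0578, λ_2 = 1/6.71 = 0.149031.
For independent exponentials, P(the former < the latter) = λ_1/(λ_1+λ_2) = 0.0578/0.206831 ≈ 0.2795.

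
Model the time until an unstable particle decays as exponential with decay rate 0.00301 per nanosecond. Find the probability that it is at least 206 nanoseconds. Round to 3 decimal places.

P(X > 206) = e^(−λ·206) = e^(−0.62006) ≈ 0.538.

0.538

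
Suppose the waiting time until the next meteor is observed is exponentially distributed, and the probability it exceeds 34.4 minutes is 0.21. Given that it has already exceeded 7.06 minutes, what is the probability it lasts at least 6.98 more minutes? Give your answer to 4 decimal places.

0.7286

From e^(−λ·34.4) = 0.21, λ = −ln(0.21)/34.4 = 0.0453677.
Memoryless: P(X > 7.06+6.98 | X > 7.06) = P(X > 6.98) = e^(−0.0453677·6.98) ≈ 0.7286.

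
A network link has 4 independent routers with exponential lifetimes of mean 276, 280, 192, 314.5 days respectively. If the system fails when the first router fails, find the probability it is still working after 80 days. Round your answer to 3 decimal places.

The first failure time is exponential with rate Σλ_i = 1/276 + 1/280 + 1/192 + 1/314.5 = 0.0155826 per day.
P(min > 80) = e^(−0.0155826·80) = e^(−1.2466) ≈ 0.287.

0.287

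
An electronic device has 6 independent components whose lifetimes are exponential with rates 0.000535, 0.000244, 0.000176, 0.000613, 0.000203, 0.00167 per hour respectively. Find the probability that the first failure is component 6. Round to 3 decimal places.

0.485

The time to first failure is exponential with rate Σλ = 0.000535 + 0.000244 + 0.000176 + 0.000613 + 0.000203 + 0.00167 = 0.003441.
P(component 6 first) = λ_6/Σλ = 0.00167/0.003441 ≈ 0.485.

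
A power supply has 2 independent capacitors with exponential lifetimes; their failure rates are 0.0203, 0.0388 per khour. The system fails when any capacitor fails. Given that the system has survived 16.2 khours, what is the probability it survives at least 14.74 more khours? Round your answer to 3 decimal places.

Time to first failure ~ Exp(Σλ) with Σλ = 0.0591.
By memorylessness, P(T > 16.2+14.74 | T > 16.2) = P(T > 14.74) = e^(−0.0591·14.74) ≈ 0.418.

0.418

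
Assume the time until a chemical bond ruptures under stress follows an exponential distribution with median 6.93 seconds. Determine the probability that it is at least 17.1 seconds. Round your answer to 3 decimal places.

For an exponential, median = ln(2)/λ, so λ = ln 2 / 6.93 = 0.100021 per second.
P(X > 17.1) = e^(−λ·17.1) = e^(−1.7104) ≈ 0.181.

0.181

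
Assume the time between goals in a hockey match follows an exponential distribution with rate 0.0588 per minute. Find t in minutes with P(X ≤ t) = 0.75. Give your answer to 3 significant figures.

Set 1 − e^(−λt) = 0.75, so t = −ln(0.25)/λ = 1.3863/0.0588 ≈ 23.5764 minutes.

23.6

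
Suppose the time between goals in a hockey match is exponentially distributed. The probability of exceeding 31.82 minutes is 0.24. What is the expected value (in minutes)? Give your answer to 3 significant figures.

22.3

e^(−λ·31.82) = 0.24 ⇒ λ = −ln(0.24)/31.82 = 0.0448497.
Mean = 1/λ = 22.2967 minutes.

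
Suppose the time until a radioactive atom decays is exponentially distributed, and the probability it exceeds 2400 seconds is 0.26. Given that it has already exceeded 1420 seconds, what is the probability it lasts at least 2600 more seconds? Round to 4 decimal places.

0.2324

From e^(−λ·2400) = 0.26, λ = −ln(0.26)/2400 = 0.000561281.
Memoryless: P(X > 1420+2600 | X > 1420) = P(X > 2600) = e^(−0.000561281·2600) ≈ 0.2324.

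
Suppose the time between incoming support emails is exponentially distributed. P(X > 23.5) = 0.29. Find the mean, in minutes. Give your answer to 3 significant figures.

e^(−λ·23.5) = 0.29 ⇒ λ = −ln(0.29)/23.5 = 0.0526755.
Mean = 1/λ = 18.9842 minutes.

19.0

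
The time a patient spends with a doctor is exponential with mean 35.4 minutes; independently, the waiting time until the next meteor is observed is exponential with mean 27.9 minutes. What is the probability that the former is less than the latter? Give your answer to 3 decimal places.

λ_1 = 1/35.4 = 0.0282486, λ_2 = 1/27.9 = 0.0358423.
For independent exponentials, P(the former < the latter) = λ_1/(λ_1+λ_2) = 0.0282486/0.0640909 ≈ 0.441.

0.441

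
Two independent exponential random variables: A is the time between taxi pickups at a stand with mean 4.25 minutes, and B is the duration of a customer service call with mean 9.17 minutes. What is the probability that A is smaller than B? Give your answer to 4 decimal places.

λ_1 = 1/4.25 = 0.235294, λ_2 = 1/9.17 = 0.109051.
For independent exponentials, P(A < B) = λ_1/(λ_1+λ_2) = 0.235294/0.344345 ≈ 0.6833.

0.6833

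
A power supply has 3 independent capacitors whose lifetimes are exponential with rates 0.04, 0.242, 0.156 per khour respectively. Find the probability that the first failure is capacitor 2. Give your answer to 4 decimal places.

The time to first failure is exponential with rate Σλ = 0.04 + 0.242 + 0.156 = 0.438.
P(capacitor 2 first) = λ_2/Σλ = 0.242/0.438 ≈ 0.5525.

0.5525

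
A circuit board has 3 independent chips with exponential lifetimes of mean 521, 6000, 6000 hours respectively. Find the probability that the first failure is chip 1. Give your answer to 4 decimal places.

Rates: λ_i = 1/mean_i → 0.00191939, 0.000166667, 0.000166667; Σλ = 0.00225272.
P(chip 1 first) = λ_1/Σλ = 0.00191939/0.00225272 ≈ 0.8520.

0.8520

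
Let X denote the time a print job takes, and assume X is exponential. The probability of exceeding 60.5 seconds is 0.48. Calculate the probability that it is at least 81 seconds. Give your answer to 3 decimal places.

0.374

e^(−λ·60.5) = 0.48 ⇒ λ = −ln(0.48)/60.5 = 0.0121317.
P(X > 81) = e^(−0.0121317·81) = e^(−0.98267) ≈ 0.374.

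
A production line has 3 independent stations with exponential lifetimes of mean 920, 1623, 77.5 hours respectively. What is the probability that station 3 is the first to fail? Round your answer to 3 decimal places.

Rates: λ_i = 1/mean_i → 0.00108696, 0.000616143, 0.0129032; Σλ = 0.0146063.
P(station 3 first) = λ_3/Σλ = 0.0129032/0.0146063 ≈ 0.883.

0.883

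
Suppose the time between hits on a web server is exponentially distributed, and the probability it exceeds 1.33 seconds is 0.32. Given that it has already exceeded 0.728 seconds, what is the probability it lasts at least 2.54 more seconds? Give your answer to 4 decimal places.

From e^(−λ·1.33) = 0.32, λ = −ln(0.32)/1.33 = 0.856718.
Memoryless: P(X > 0.728+2.54 | X > 0.728) = P(X > 2.54) = e^(−0.856718·2.54) ≈ 0.1135.

0.1135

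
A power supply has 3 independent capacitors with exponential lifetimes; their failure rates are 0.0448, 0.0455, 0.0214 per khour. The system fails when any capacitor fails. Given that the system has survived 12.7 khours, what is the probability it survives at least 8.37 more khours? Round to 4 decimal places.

Time to first failure ~ Exp(Σλ) with Σλ = 0.1117.
By memorylessness, P(T > 12.7+8.37 | T > 12.7) = P(T > 8.37) = e^(−0.1117·8.37) ≈ 0.3926.

0.3926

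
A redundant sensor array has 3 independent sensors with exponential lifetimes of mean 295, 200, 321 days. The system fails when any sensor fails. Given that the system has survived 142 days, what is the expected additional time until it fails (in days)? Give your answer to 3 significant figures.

First-failure rate Σλ = 1/295 + 1/200 + 1/321 = 0.0115051.
By memorylessness the expected residual is 1/Σλ = 86.918 days, regardless of the 142 already elapsed.

86.9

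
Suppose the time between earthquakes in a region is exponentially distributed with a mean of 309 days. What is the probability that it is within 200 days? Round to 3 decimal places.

0.477

The rate is λ = 1/309 = 0.00323625 per day.
P(X ≤ 200) = 1 − e^(−λ·200) = 1 − e^(−0.64725) ≈ 0.477.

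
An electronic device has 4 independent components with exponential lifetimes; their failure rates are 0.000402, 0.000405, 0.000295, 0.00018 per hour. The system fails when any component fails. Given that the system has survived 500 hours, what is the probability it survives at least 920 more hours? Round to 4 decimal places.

Time to first failure ~ Exp(Σλ) with Σλ = 0.001282.
By memorylessness, P(T > 500+920 | T > 500) = P(T > 920) = e^(−0.001282·920) ≈ 0.3075.

0.3075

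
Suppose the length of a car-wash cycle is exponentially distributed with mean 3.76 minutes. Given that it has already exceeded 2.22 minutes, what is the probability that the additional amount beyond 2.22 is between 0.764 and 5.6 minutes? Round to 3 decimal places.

The rate is λ = 1/3.76 = 0.265957 per minute.
Memoryless: the residual past 2.22 is again Exp(λ).
P(0.764 < residual < 5.6) = e^(−λ·0.764) − e^(−λ·5.6) = 0.81612 − 0.22552 ≈ 0.591.

0.591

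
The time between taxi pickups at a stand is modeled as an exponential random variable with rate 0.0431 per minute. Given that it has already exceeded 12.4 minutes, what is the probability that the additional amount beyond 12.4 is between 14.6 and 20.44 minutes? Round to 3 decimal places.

Memoryless: the residual past 12.4 is again Exp(λ).
P(14.6 < residual < 20.44) = e^(−λ·14.6) − e^(−λ·20.44) = 0.53299 − 0.41438 ≈ 0.119.

0.119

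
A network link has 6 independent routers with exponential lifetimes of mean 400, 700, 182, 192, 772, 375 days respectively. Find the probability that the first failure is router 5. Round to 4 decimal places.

Rates: λ_i = 1/mean_i → 0.0025, 0.00142857, 0.00549451, 0.00520833, 0.00129534, 0.00266667; Σλ = 0.0185934.
P(router 5 first) = λ_5/Σλ = 0.00129534/0.0185934 ≈ 0.0697.

0.0697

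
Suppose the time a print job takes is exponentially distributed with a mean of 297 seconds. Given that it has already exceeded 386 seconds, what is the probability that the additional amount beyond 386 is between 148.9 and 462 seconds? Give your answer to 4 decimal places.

0.3946

The rate is λ = 1/297 = 0.003367 per second.
Memoryless: the residual past 386 is again Exp(λ).
P(148.9 < residual < 462) = e^(−λ·148.9) − e^(−λ·462) = 0.60571 − 0.21107 ≈ 0.3946.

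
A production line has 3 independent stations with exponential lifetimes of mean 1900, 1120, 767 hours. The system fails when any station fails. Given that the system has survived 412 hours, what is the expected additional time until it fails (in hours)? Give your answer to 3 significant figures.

367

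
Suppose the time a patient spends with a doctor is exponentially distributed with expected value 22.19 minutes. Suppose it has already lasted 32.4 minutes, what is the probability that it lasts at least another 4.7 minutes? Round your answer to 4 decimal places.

The rate is λ = 1/22.19 = 0.0450653 per minute.
By the memoryless property, P(X > 32.4+4.7 | X > 32.4) = P(X > 4.7).
P(X > 4.7) = e^(−0.21181) ≈ 0.8091.

0.8091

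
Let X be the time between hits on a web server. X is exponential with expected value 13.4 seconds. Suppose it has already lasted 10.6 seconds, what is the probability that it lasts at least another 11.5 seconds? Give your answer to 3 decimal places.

The rate is λ = 1/13.4 = 0.0746269 per second.
The exponential is memoryless, so the remaining time is again Exp(λ): the condition X > 10.6 is irrelevant.
P(X > 11.5) = e^(−0.85821) ≈ 0.424.

0.424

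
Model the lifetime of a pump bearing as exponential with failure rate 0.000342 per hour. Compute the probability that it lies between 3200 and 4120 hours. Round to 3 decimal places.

0.090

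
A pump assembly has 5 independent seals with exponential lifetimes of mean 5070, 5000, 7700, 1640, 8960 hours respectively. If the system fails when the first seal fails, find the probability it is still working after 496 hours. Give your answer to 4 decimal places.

The first failure time is exponential with rate Σλ_i = 1/5070 + 1/5000 + 1/7700 + 1/1640 + 1/8960 = 0.00124847 per hour.
P(min > 496) = e^(−0.00124847·496) = e^(−0.61924) ≈ 0.5384.

0.5384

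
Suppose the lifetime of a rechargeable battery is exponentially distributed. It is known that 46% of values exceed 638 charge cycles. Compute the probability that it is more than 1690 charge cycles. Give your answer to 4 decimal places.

e^(−λ·638) = 0.46 ⇒ λ = −ln(0.46)/638 = 0.00121713.
P(X > 1690) = e^(−0.00121713·1690) = e^(−2.0569) ≈ 0.1278.

0.1278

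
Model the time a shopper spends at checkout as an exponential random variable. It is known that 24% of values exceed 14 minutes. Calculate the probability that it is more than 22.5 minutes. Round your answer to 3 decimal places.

0.101

e^(−λ·14) = 0.24 ⇒ λ = −ln(0.24)/14 = 0.101937.
P(X > 22.5) = e^(−0.101937·22.5) = e^(−2.2936) ≈ 0.101.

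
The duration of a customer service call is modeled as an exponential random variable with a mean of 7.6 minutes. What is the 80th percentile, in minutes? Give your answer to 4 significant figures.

12.23

The rate is λ = 1/7.6 = 0.131579 per minute.
Set 1 − e^(−λt) = 0.8, so t = −ln(0.2)/λ = 1.6094/0.131579 ≈ 12.2317 minutes.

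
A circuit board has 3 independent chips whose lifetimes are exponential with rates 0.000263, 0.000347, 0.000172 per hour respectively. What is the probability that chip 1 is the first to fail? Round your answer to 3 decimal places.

0.336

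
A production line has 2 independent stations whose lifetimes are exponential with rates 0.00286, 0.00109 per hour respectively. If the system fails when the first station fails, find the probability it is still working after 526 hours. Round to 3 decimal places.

0.125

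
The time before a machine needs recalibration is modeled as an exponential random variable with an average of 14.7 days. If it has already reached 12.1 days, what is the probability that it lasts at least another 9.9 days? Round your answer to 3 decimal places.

The rate is λ = 1/14.7 = 0.0680272 per day.
The exponential is memoryless, so the remaining time is again Exp(λ): the condition X > 12.1 is irrelevant.
P(X > 9.9) = e^(−0.67347) ≈ 0.510.

0.510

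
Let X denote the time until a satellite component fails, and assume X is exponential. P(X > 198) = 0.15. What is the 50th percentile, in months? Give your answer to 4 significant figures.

72.34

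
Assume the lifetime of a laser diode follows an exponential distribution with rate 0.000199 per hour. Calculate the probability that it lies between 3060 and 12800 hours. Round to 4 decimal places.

0.4656

P(3060 < X < 12800) = e^(−λ·3060) − e^(−λ·12800) = 0.54393 − 0.07830 ≈ 0.4656.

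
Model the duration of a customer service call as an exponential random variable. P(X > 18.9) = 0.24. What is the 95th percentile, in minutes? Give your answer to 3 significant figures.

39.7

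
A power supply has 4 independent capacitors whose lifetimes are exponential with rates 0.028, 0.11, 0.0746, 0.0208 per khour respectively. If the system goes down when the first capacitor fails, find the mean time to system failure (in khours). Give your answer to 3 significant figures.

4.28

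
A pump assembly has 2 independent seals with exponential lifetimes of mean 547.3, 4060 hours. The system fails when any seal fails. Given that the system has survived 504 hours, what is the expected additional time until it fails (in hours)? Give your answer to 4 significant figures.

482.3

First-failure rate Σλ = 1/547.3 + 1/4060 = 0.00207346.
By memorylessness the expected residual is 1/Σλ = 482.286 hours, regardless of the 504 already elapsed.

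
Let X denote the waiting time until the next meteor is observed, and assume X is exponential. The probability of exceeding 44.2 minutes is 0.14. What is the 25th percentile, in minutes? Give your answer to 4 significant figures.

e^(−λ·44.2) = 0.14 ⇒ λ = −ln(0.14)/44.2 = 0.0444822.
25th percentile: 1 − e^(−λt) = 0.25, t = −ln(0.75)/λ = 6.46735 minutes.

6.467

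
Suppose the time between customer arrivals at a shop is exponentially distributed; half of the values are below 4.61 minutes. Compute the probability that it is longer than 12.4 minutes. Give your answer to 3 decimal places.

0.155

For an exponential, median = ln(2)/λ, so λ = ln 2 / 4.61 = 0.150357 per minute.
P(X > 12.4) = e^(−λ·12.4) = e^(−1.8644) ≈ 0.155.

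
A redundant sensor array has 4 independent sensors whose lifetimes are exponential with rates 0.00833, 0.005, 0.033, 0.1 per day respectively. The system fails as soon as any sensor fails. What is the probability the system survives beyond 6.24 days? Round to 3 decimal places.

The time to first failure is exponential with rate Σλ = 0.00833 + 0.005 + 0.033 + 0.1 = 0.14633.
P(min > 6.24) = e^(−0.14633·6.24) = e^(−0.9131) ≈ 0.401.

0.401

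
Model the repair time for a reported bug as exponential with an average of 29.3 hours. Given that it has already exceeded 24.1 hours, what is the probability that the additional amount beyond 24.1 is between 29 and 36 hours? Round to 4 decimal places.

The rate is λ = 1/29.3 = 0.0341297 per hour.
Memoryless: the residual past 24.1 is again Exp(λ).
P(29 < residual < 36) = e^(−λ·29) − e^(−λ·36) = 0.37167 − 0.29268 ≈ 0.0790.

0.0790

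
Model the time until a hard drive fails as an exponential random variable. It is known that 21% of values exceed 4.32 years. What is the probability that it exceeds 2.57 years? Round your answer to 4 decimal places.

e^(−λ·4.32) = 0.21 ⇒ λ = −ln(0.21)/4.32 = 0.361261.
P(X > 2.57) = e^(−0.361261·2.57) = e^(−0.92844) ≈ 0.3952.

0.3952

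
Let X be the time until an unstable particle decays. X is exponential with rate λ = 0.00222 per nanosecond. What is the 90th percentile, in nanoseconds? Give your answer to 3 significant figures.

Set 1 − e^(−λt) = 0.9, so t = −ln(0.1)/λ = 2.3026/0.00222 ≈ 1037.2 nanoseconds.

1040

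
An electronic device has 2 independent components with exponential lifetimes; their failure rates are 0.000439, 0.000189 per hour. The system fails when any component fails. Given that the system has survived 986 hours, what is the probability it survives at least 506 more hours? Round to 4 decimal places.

Time to first failure ~ Exp(Σλ) with Σλ = 0.000628.
By memorylessness, P(T > 986+506 | T > 986) = P(T > 506) = e^(−0.000628·506) ≈ 0.7278.

0.7278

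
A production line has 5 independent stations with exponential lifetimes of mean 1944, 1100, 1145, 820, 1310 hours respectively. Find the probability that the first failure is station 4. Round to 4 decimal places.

Rates: λ_i = 1/mean_i → 0.000514403, 0.000909091, 0.000873362, 0.00121951, 0.000763359; Σλ = 0.00427973.
P(station 4 first) = λ_4/Σλ = 0.00121951/0.00427973 ≈ 0.2850.

0.2850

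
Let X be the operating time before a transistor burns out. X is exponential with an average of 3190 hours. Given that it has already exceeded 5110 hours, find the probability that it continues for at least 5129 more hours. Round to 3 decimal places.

The rate is λ = 1/3190 = 0.00031348 per hour.
The exponential is memoryless, so the remaining time is again Exp(λ): the condition X > 5110 is irrelevant.
P(X > 5129) = e^(−1.6078) ≈ 0.200.

0.200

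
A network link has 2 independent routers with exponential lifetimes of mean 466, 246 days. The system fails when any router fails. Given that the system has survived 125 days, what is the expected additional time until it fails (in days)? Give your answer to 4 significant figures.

161.0

First-failure rate Σλ = 1/466 + 1/246 = 0.00621096.
By memorylessness the expected residual is 1/Σλ = 161.006 days, regardless of the 125 already elapsed.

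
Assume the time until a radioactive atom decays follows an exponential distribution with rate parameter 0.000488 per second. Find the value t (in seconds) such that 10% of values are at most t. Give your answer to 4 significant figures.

215.9

Set 1 − e^(−λt) = 0.1, so t = −ln(0.9)/λ = 0.10536/0.000488 ≈ 215.903 seconds.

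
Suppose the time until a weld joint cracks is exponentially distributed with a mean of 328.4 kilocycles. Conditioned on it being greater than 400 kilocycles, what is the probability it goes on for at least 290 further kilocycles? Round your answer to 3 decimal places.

0.414

The rate is λ = 1/328.4 = 0.00304507 per kilocycle.
The exponential is memoryless, so the remaining time is again Exp(λ): the condition X > 400 is irrelevant.
P(X > 290) = e^(−0.88307) ≈ 0.414.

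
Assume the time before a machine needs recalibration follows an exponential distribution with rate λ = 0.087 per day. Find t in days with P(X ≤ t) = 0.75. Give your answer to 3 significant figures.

Set 1 − e^(−λt) = 0.75, so t = −ln(0.25)/λ = 1.3863/0.087 ≈ 15.9344 days.

15.9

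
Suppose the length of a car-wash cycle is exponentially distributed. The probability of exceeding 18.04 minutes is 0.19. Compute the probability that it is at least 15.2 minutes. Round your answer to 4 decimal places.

e^(−λ·18.04) = 0.19 ⇒ λ = −ln(0.19)/18.04 = 0.0920583.
P(X > 15.2) = e^(−0.0920583·15.2) = e^(−1.3993) ≈ 0.2468.

0.2468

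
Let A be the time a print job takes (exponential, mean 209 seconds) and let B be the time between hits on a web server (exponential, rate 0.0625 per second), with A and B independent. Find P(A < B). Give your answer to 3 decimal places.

0.071

λ_1 = 1/209 = 0.00478469, λ_2 = 0.0625.
For independent exponentials, P(A < B) = λ_1/(λ_1+λ_2) = 0.00478469/0.0672847 ≈ 0.071.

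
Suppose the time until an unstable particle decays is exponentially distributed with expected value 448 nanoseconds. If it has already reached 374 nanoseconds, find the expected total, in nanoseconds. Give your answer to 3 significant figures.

822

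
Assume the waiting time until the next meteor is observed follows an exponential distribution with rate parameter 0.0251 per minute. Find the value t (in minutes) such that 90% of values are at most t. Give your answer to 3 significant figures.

Set 1 − e^(−λt) = 0.9, so t = −ln(0.1)/λ = 2.3026/0.0251 ≈ 91.7365 minutes.

91.7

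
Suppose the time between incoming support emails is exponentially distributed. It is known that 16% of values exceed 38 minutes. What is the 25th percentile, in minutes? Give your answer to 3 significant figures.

e^(−λ·38) = 0.16 ⇒ λ = −ln(0.16)/38 = 0.0482258.
25th percentile: 1 − e^(−λt) = 0.25, t = −ln(0.75)/λ = 5.96531 minutes.

5.97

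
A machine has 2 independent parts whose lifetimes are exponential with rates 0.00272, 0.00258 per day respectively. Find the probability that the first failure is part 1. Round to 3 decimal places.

The time to first failure is exponential with rate Σλ = 0.00272 + 0.00258 = 0.0053.
P(part 1 first) = λ_1/Σλ = 0.00272/0.0053 ≈ 0.513.

0.513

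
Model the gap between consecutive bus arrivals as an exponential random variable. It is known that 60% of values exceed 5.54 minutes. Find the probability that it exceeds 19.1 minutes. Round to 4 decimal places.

0.1718

e^(−λ·5.54) = 0.60 ⇒ λ = −ln(0.60)/5.54 = 0.0922068.
P(X > 19.1) = e^(−0.0922068·19.1) = e^(−1.7611) ≈ 0.1718.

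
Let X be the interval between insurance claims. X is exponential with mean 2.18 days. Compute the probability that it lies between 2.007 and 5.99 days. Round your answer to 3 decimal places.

0.334

The rate is λ = 1/2.18 = 0.458716 per day.
P(2.007 < X < 5.99) = e^(−λ·2.007) − e^(−λ·5.99) = 0.39826 − 0.06407 ≈ 0.334.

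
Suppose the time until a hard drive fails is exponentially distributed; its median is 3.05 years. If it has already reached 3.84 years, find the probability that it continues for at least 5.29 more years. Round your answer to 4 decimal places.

For an exponential, median = ln(2)/λ, so λ = ln 2 / 3.05 = 0.227261 per year.
By the memoryless property, P(X > 3.84+5.29 | X > 3.84) = P(X > 5.29).
P(X > 5.29) = e^(−1.2022) ≈ 0.3005.

0.3005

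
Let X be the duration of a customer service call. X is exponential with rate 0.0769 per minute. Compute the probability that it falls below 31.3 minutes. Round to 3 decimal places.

P(X ≤ 31.3) = 1 − e^(−λ·31.3) = 1 − e^(−2.407) ≈ 0.910.

0.910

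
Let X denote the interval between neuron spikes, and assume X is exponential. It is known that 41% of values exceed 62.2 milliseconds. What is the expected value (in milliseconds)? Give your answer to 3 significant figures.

e^(−λ·62.2) = 0.41 ⇒ λ = −ln(0.41)/62.2 = 0.0143344.
Mean = 1/λ = 69.7624 milliseconds.

69.8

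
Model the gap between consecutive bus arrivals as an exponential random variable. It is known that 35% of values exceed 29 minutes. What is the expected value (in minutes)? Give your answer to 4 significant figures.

27.62

e^(−λ·29) = 0.35 ⇒ λ = −ln(0.35)/29 = 0.0362008.
Mean = 1/λ = 27.6237 minutes.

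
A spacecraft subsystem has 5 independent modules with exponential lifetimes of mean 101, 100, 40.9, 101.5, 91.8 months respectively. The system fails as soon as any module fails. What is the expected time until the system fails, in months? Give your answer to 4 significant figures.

The first failure time is exponential with rate Σλ_i = 1/101 + 1/100 + 1/40.9 + 1/101.5 + 1/91.8 = 0.0650963 per month.
E[min] = 1/Σλ = 1/0.0650963 = 15.3618 months.

15.36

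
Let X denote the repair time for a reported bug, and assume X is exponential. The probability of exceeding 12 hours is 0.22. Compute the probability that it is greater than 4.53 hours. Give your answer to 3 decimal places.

0.565

e^(−λ·12) = 0.22 ⇒ λ = −ln(0.22)/12 = 0.126177.
P(X > 4.53) = e^(−0.126177·4.53) = e^(−0.57158) ≈ 0.565.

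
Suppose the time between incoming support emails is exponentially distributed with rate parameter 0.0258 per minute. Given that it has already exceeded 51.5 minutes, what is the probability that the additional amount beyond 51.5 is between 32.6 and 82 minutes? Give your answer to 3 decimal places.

0.311

Memoryless: the residual past 51.5 is again Exp(λ).
P(32.6 < residual < 82) = e^(−λ·32.6) − e^(−λ·82) = 0.43124 − 0.12056 ≈ 0.311.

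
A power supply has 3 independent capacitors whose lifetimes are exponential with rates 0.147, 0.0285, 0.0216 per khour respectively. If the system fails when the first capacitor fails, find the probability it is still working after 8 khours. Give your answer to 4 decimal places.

0.2066

The time to first failure is exponential with rate Σλ = 0.147 + 0.0285 + 0.0216 = 0.1971.
P(min > 8) = e^(−0.1971·8) = e^(−1.5768) ≈ 0.2066.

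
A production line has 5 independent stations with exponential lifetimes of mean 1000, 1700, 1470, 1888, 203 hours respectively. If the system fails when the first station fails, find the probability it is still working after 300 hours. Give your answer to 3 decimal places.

The first failure time is exponential with rate Σλ_i = 1/1000 + 1/1700 + 1/1470 + 1/1888 + 1/203 = 0.00772428 per hour.
P(min > 300) = e^(−0.00772428·300) = e^(−2.3173) ≈ 0.099.

0.099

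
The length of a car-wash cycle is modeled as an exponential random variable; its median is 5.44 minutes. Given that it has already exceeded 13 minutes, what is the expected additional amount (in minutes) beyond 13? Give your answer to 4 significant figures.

7.848

For an exponential, median = ln(2)/λ, so λ = ln 2 / 5.44 = 0.127417 per minute.
By memorylessness, the remaining amount past any threshold is again Exp(λ) with mean 1/λ = 7.84826 minutes.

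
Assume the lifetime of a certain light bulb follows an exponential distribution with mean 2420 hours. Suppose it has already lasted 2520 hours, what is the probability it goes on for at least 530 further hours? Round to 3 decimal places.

0.803

The rate is λ = 1/2420 = 0.000413223 per hour.
The exponential is memoryless, so the remaining time is again Exp(λ): the condition X > 2520 is irrelevant.
P(X > 530) = e^(−0.21901) ≈ 0.803.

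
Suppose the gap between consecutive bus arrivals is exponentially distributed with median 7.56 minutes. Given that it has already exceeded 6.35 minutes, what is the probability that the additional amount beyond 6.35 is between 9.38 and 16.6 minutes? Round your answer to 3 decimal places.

0.205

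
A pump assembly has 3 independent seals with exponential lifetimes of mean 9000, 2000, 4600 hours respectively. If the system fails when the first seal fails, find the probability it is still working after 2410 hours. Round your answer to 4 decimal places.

0.1358

The first failure time is exponential with rate Σλ_i = 1/9000 + 1/2000 + 1/4600 = 0.000828502 per hour.
P(min > 2410) = e^(−0.000828502·2410) = e^(−1.9967) ≈ 0.1358.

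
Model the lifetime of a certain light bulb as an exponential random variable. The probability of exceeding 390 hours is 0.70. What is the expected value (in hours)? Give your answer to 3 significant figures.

1090

e^(−λ·390) = 0.70 ⇒ λ = −ln(0.70)/390 = 0.000914551.
Mean = 1/λ = 1093.43 hours.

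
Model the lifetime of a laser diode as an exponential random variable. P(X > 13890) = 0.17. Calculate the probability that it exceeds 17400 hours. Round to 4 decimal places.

e^(−λ·13890) = 0.17 ⇒ λ = −ln(0.17)/13890 = 0.000127571.
P(X > 17400) = e^(−0.000127571·17400) = e^(−2.2197) ≈ 0.1086.

0.1086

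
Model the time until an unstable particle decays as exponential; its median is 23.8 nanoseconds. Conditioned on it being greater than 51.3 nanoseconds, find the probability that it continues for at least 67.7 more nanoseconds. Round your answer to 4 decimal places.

For an exponential, median = ln(2)/λ, so λ = ln 2 / 23.8 = 0.0291238 per nanosecond.
The exponential is memoryless, so the remaining time is again Exp(λ): the condition X > 51.3 is irrelevant.
P(X > 67.7) = e^(−1.9717) ≈ 0.1392.

0.1392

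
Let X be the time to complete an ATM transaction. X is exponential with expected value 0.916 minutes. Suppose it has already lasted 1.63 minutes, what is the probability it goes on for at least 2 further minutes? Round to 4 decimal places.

The rate is λ = 1/0.916 = 1.0917 per minute.
P(X > s+t | X > s) = e^(−λ(s+t))/e^(−λs) = e^(−λt), independent of s = 1.63.
P(X > 2) = e^(−2.1834) ≈ 0.1127.

0.1127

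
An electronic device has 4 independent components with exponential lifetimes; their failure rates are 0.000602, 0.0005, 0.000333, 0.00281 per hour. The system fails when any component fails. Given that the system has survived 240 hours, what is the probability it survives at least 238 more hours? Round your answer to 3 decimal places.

Time to first failure ~ Exp(Σλ) with Σλ = 0.004245.
By memorylessness, P(T > 240+238 | T > 240) = P(T > 238) = e^(−0.004245·238) ≈ 0.364.

0.364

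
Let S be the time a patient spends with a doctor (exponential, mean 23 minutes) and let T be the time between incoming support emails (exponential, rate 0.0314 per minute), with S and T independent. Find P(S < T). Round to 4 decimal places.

λ_1 = 1/23 = 0.0434783, λ_2 = 0.0314.
For independent exponentials, P(S < T) = λ_1/(λ_1+λ_2) = 0.0434783/0.0748783 ≈ 0.5807.

0.5807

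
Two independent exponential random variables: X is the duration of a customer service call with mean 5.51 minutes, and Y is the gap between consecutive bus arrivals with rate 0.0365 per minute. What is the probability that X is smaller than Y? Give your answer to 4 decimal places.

0.8326

λ_1 = 1/5.51 = 0.181488, λ_2 = 0.0365.
For independent exponentials, P(X < Y) = λ_1/(λ_1+λ_2) = 0.181488/0.217988 ≈ 0.8326.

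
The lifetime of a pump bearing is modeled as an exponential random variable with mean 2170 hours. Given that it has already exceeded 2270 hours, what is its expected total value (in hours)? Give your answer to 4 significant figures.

4440

The rate is λ = 1/2170 = 0.000460829 per hour.
By memorylessness, E[X | X > 2270] = 2270 + 1/λ = 2270 + 2170 = 4440 hours.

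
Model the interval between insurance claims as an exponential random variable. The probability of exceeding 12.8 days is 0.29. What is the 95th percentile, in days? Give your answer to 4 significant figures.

e^(−λ·12.8) = 0.29 ⇒ λ = −ln(0.29)/12.8 = 0.0967089.
95th percentile: 1 − e^(−λt) = 0.95, t = −ln(0.05)/λ = 30.9768 days.

30.98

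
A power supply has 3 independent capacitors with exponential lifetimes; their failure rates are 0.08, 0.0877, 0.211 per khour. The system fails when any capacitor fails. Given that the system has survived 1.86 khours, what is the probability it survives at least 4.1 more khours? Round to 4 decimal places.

Time to first failure ~ Exp(Σλ) with Σλ = 0.3787.
By memorylessness, P(T > 1.86+4.1 | T > 1.86) = P(T > 4.1) = e^(−0.3787·4.1) ≈ 0.2117.

0.2117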